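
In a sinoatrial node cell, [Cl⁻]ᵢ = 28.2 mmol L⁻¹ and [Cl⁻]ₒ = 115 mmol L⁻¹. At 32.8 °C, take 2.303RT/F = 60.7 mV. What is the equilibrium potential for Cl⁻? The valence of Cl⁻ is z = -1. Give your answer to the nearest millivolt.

E = (60.7/z) · log₁₀([Cl⁻]_out/[Cl⁻]_in) with z = -1.
For an anion, dividing by z = -1 reverses the sign.
= (60.7/-1) · log₁₀(115/28.2) = -60.70 · log₁₀(4.078)
= -60.70 · (0.6104) = -37.05 mV

-37 mV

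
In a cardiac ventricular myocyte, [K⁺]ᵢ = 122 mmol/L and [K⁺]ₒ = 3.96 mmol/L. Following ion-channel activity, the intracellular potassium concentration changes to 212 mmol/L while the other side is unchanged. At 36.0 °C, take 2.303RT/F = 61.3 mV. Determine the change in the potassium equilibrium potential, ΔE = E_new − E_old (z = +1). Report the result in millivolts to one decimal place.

-14.7 mV

E_old = (61.3/1)·log₁₀(3.96/122) = -91.26 mV
E_new = (61.3/1)·log₁₀(3.96/212) = -105.97 mV
ΔE = -105.97 − (-91.26) = -14.71 mV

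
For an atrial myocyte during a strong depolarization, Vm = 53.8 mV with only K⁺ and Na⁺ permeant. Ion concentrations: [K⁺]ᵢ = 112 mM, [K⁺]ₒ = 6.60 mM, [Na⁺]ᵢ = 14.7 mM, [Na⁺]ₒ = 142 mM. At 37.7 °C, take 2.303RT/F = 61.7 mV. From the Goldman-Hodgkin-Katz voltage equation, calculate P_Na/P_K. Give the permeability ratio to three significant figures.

Let α = P_Na/P_K. GHK: Vm = 61.7·log₁₀[(Kₒ + α·Naₒ)/(Kᵢ + α·Naᵢ)].
10^(Vm/61.7) = 10^(53.8/61.7) = 7.4467
So 7.4467·(Kᵢ + α·Naᵢ) = Kₒ + α·Naₒ → α = (7.4467·112.0 − 6.6) / (142.0 − 7.4467·14.7)
α = (834 − 6.6) / (142.0 − 109.5) = 827.4/32.53 = 25.43

25.4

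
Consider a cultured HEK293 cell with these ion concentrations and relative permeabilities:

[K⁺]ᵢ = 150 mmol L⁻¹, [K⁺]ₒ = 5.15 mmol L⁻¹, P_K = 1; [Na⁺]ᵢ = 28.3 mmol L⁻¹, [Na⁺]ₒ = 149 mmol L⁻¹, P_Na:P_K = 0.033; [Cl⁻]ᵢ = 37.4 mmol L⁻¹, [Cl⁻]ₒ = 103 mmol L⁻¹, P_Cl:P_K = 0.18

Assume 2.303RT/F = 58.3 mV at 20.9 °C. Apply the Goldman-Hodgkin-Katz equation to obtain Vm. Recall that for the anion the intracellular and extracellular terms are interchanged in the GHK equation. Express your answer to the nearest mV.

-59 mV

Vm = 58.3 · log₁₀[(Σ P·[cation]ₒ + Σ P·[anion]ᵢ) / (Σ P·[cation]ᵢ + Σ P·[anion]ₒ)]
Numerator = 1×5.15 + 0.033×149 + 0.18×37.4 = 16.8
Denominator = 1×150 + 0.033×28.3 + 0.18×103 = 169.5
Vm = 58.3 · log₁₀(0.099124) = 58.3 × (-1.0038) = -58.52 mV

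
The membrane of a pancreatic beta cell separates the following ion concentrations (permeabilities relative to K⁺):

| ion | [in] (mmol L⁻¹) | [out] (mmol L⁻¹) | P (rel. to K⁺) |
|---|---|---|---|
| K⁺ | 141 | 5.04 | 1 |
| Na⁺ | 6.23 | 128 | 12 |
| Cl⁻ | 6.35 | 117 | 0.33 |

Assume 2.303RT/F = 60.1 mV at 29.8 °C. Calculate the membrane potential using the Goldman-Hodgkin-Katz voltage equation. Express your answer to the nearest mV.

Vm = 60.1 · log₁₀[(Σ P·[cation]ₒ + Σ P·[anion]ᵢ) / (Σ P·[cation]ᵢ + Σ P·[anion]ₒ)]
Numerator = 1×5.04 + 12×128 + 0.33×6.35 = 1543
Denominator = 1×141 + 12×6.23 + 0.33×117 = 254.4
Vm = 60.1 · log₁₀(6.0665) = 60.1 × (0.7829) = 47.05 mV

47 mV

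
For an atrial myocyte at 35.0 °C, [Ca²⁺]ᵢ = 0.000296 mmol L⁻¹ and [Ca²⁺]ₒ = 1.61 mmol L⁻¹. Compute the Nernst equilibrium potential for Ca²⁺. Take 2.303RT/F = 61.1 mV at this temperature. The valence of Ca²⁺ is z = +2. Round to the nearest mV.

E = (61.1/z) · log₁₀([Ca²⁺]_out/[Ca²⁺]_in) with z = +2.
= (61.1/2) · log₁₀(1.61/0.000296) = 30.55 · log₁₀(5439)
= 30.55 · (3.7355) = 114.12 mV

114 mV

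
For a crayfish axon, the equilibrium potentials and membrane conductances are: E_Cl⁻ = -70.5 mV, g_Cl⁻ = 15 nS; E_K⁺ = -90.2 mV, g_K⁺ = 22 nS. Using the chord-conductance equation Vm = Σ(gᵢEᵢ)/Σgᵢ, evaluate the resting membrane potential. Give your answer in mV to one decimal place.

Σ gᵢEᵢ = 15·(-70.5) + 22·(-90.2) = -3041.90
Σ gᵢ = 15 + 22 = 37
Vm = -3041.90 / 37 = -82.21 mV

-82.2 mV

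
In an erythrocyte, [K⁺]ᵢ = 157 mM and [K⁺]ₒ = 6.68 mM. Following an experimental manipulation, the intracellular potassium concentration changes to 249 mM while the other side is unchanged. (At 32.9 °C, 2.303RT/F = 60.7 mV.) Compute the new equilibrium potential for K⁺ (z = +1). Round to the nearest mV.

After the shift: [K⁺]_out = 6.68, [K⁺]_in = 249 mM.
E_new = (60.7/1)·log₁₀(6.68/249) = 60.70 · (-1.5714) = -95.39 mV

-95 mV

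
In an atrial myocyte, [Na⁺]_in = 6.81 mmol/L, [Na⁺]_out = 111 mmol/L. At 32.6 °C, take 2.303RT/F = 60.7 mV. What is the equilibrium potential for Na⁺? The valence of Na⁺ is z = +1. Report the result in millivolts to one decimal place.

E = (60.7/z) · log₁₀([Na⁺]_out/[Na⁺]_in) with z = +1.
= (60.7/1) · log₁₀(111/6.81) = 60.70 · log₁₀(16.3)
= 60.70 · (1.2122) = 73.58 mV

73.6 mV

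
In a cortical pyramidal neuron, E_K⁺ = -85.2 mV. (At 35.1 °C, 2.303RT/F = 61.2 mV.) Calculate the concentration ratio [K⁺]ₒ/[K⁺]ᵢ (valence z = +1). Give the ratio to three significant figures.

log₁₀([out]/[in]) = E·z/(61.2) = -85.2 × 1 / 61.2 = -1.3922
[out]/[in] = 10^(-1.3922) = 0.04054

0.0405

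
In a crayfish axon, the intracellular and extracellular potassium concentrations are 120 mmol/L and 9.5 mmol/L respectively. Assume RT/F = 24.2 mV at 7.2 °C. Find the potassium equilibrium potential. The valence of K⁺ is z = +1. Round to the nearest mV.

-61 mV

E = (24.2/z) · ln([K⁺]_out/[K⁺]_in) with z = +1.
= (24.2/1) · ln(9.5/120) = 24.20 · ln(0.07917)
= 24.20 · (-2.5362) = -61.38 mV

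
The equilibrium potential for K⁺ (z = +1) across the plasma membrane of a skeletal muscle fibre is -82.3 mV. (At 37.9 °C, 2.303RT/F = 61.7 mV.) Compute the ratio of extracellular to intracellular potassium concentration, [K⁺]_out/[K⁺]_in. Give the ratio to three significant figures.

0.0464

log₁₀([out]/[in]) = E·z/(61.7) = -82.3 × 1 / 61.7 = -1.3339
[out]/[in] = 10^(-1.3339) = 0.04636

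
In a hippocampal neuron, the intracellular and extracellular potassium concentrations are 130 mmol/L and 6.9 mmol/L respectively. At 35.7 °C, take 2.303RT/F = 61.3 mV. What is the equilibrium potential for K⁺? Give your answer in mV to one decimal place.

-78.2 mV

E = (61.3/z) · log₁₀([K⁺]_out/[K⁺]_in) with z = +1.
= (61.3/1) · log₁₀(6.9/130) = 61.30 · log₁₀(0.05308)
= 61.30 · (-1.2751) = -78.16 mV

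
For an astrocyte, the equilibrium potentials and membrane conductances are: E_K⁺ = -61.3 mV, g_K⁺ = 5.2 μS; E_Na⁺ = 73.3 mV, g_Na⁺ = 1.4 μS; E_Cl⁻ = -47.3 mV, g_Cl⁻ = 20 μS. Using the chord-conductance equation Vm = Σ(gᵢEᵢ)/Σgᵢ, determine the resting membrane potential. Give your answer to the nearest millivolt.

Σ gᵢEᵢ = 5.2·(-61.3) + 1.4·(73.3) + 20·(-47.3) = -1162.14
Σ gᵢ = 5.2 + 1.4 + 20 = 26.6
Vm = -1162.14 / 26.6 = -43.69 mV

-44 mV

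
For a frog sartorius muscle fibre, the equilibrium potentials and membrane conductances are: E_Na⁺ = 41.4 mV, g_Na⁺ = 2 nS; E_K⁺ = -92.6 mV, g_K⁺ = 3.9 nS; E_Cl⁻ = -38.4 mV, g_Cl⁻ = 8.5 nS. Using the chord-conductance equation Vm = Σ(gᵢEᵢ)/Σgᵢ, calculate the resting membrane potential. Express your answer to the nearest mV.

Σ gᵢEᵢ = 2·(41.4) + 3.9·(-92.6) + 8.5·(-38.4) = -604.74
Σ gᵢ = 2 + 3.9 + 8.5 = 14.4
Vm = -604.74 / 14.4 = -42.00 mV

-42 mV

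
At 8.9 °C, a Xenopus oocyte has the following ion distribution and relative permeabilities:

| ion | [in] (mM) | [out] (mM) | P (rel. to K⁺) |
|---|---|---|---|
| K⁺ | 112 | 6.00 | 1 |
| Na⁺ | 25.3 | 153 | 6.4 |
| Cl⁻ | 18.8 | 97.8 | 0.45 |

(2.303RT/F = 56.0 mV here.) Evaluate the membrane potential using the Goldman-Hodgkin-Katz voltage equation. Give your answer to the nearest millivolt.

Vm = 56.0 · log₁₀[(Σ P·[cation]ₒ + Σ P·[anion]ᵢ) / (Σ P·[cation]ᵢ + Σ P·[anion]ₒ)]
Numerator = 1×6.00 + 6.4×153 + 0.45×18.8 = 993.7
Denominator = 1×112 + 6.4×25.3 + 0.45×97.8 = 317.9
Vm = 56.0 · log₁₀(3.1254) = 56.0 × (0.4949) = 27.71 mV

28 mV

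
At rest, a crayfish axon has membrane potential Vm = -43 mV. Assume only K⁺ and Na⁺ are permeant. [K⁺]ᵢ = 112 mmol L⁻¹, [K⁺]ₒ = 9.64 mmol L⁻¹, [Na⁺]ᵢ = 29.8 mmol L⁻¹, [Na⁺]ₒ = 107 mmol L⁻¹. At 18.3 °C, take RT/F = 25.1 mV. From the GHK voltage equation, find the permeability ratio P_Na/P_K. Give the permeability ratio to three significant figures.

0.104

Let α = P_Na/P_K. GHK: Vm = 25.1·ln[(Kₒ + α·Naₒ)/(Kᵢ + α·Naᵢ)].
e^(Vm/25.1) = e^(-43.0/25.1) = 0.1803
So 0.1803·(Kᵢ + α·Naᵢ) = Kₒ + α·Naₒ → α = (0.1803·112.0 − 9.64) / (107.0 − 0.1803·29.8)
α = (20.19 − 9.64) / (107.0 − 5.373) = 10.55/101.6 = 0.1038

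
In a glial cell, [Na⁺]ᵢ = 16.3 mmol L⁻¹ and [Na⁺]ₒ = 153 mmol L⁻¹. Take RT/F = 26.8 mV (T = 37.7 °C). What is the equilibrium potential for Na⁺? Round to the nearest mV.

60 mV

E = (26.8/z) · ln([Na⁺]_out/[Na⁺]_in) with z = +1.
= (26.8/1) · ln(153/16.3) = 26.80 · ln(9.387)
= 26.80 · (2.2393) = 60.01 mV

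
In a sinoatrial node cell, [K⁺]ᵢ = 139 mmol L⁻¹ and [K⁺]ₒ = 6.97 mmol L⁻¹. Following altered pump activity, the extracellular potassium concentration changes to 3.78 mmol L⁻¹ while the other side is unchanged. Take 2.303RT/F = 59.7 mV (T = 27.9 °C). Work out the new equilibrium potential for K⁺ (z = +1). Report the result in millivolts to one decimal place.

-93.5 mV

After the shift: [K⁺]_out = 3.78, [K⁺]_in = 139 mmol L⁻¹.
E_new = (59.7/1)·log₁₀(3.78/139) = 59.70 · (-1.5655) = -93.46 mV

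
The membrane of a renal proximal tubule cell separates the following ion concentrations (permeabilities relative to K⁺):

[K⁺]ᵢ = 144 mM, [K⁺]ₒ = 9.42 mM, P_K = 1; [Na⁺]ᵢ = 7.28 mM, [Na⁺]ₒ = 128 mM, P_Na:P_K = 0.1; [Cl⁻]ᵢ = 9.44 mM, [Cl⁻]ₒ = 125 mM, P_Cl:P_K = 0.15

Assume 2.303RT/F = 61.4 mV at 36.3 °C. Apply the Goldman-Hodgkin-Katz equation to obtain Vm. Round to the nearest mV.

Vm = 61.4 · log₁₀[(Σ P·[cation]ₒ + Σ P·[anion]ᵢ) / (Σ P·[cation]ᵢ + Σ P·[anion]ₒ)]
Numerator = 1×9.42 + 0.1×128 + 0.15×9.44 = 23.64
Denominator = 1×144 + 0.1×7.28 + 0.15×125 = 163.5
Vm = 61.4 · log₁₀(0.14458) = 61.4 × (-0.8399) = -51.57 mV

-52 mV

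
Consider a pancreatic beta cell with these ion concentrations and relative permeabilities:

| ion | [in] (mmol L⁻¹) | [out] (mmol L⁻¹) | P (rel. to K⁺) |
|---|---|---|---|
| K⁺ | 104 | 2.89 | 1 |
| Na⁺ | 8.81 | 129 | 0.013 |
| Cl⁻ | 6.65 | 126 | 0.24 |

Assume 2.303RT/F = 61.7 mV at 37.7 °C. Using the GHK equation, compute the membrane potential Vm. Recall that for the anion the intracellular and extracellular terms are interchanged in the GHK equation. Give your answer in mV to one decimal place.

Vm = 61.7 · log₁₀[(Σ P·[cation]ₒ + Σ P·[anion]ᵢ) / (Σ P·[cation]ᵢ + Σ P·[anion]ₒ)]
Numerator = 1×2.89 + 0.013×129 + 0.24×6.65 = 6.163
Denominator = 1×104 + 0.013×8.81 + 0.24×126 = 134.4
Vm = 61.7 · log₁₀(0.045871) = 61.7 × (-1.3385) = -82.58 mV

-82.6 mV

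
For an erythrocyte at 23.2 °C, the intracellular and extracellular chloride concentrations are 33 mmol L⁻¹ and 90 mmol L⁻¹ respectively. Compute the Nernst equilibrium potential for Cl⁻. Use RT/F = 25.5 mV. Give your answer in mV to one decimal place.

E = (25.5/z) · ln([Cl⁻]_out/[Cl⁻]_in) with z = -1.
For an anion, dividing by z = -1 reverses the sign.
= (25.5/-1) · ln(90/33) = -25.50 · ln(2.727)
= -25.50 · (1.0033) = -25.58 mV

-25.6 mV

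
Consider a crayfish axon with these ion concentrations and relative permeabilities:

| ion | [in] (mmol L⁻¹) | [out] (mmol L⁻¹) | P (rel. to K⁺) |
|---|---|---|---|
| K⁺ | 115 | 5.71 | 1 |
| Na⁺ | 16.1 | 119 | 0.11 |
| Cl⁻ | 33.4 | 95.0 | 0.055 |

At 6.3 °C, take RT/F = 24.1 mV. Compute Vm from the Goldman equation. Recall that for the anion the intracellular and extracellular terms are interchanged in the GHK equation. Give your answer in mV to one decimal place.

Vm = 24.1 · ln[(Σ P·[cation]ₒ + Σ P·[anion]ᵢ) / (Σ P·[cation]ᵢ + Σ P·[anion]ₒ)]
Numerator = 1×5.71 + 0.11×119 + 0.055×33.4 = 20.64
Denominator = 1×115 + 0.11×16.1 + 0.055×95.0 = 122
Vm = 24.1 · ln(0.16916) = 24.1 × (-1.7769) = -42.82 mV

-42.8 mV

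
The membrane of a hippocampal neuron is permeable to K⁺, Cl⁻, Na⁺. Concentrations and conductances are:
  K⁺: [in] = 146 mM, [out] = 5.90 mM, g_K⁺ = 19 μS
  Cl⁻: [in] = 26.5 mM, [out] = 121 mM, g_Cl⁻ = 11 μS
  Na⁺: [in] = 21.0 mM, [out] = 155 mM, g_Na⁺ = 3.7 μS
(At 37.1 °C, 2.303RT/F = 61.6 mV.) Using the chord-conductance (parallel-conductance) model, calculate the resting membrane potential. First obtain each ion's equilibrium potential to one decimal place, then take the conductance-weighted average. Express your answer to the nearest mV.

E_K⁺ = (61.6/1)·log₁₀(5.90/146) = -85.8 mV
E_Cl⁻ = (61.6/-1)·log₁₀(121/26.5) = -40.6 mV
E_Na⁺ = (61.6/1)·log₁₀(155/21.0) = 53.5 mV
Vm = (Σ gᵢEᵢ)/(Σ gᵢ) = (19·-85.8 + 11·-40.6 + 3.7·53.5) / (19 + 11 + 3.7)
= -1878.85 / 33.7 = -55.75 mV

-56 mV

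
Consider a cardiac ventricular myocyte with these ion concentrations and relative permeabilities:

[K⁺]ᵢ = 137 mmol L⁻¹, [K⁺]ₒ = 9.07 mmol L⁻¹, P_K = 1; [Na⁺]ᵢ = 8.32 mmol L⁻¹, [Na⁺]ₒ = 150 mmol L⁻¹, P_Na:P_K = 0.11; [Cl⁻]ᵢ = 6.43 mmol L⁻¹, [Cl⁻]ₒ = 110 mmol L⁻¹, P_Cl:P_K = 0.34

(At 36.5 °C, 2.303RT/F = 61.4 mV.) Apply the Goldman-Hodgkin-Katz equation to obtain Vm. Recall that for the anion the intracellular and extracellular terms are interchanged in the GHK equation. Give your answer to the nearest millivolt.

Vm = 61.4 · log₁₀[(Σ P·[cation]ₒ + Σ P·[anion]ᵢ) / (Σ P·[cation]ᵢ + Σ P·[anion]ₒ)]
Numerator = 1×9.07 + 0.11×150 + 0.34×6.43 = 27.76
Denominator = 1×137 + 0.11×8.32 + 0.34×110 = 175.3
Vm = 61.4 · log₁₀(0.15832) = 61.4 × (-0.8005) = -49.15 mV

-49 mV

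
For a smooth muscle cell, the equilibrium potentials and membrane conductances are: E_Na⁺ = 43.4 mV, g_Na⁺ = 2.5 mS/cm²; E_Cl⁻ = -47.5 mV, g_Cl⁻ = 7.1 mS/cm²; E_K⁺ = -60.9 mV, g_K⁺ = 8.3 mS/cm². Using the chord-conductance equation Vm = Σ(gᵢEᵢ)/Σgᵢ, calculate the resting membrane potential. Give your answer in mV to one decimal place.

-41.0 mV

Σ gᵢEᵢ = 2.5·(43.4) + 7.1·(-47.5) + 8.3·(-60.9) = -734.22
Σ gᵢ = 2.5 + 7.1 + 8.3 = 17.9
Vm = -734.22 / 17.9 = -41.02 mV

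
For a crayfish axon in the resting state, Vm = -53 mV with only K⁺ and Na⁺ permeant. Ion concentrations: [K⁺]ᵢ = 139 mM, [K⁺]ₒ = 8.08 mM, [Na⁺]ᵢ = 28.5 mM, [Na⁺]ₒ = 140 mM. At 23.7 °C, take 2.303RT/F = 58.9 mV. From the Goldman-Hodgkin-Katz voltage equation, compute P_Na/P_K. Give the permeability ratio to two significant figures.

0.069

Let α = P_Na/P_K. GHK: Vm = 58.9·log₁₀[(Kₒ + α·Naₒ)/(Kᵢ + α·Naᵢ)].
10^(Vm/58.9) = 10^(-53.0/58.9) = 0.12594
So 0.12594·(Kᵢ + α·Naᵢ) = Kₒ + α·Naₒ → α = (0.12594·139.0 − 8.08) / (140.0 − 0.12594·28.5)
α = (17.51 − 8.08) / (140.0 − 3.589) = 9.426/136.4 = 0.0691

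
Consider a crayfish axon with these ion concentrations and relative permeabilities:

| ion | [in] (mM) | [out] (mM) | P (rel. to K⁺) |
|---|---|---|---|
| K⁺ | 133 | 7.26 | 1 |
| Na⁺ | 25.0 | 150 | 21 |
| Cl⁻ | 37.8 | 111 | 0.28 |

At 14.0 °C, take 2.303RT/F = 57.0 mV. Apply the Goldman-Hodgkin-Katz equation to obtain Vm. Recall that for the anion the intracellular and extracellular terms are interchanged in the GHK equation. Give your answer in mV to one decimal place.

37.8 mV

Vm = 57.0 · log₁₀[(Σ P·[cation]ₒ + Σ P·[anion]ᵢ) / (Σ P·[cation]ᵢ + Σ P·[anion]ₒ)]
Numerator = 1×7.26 + 21×150 + 0.28×37.8 = 3168
Denominator = 1×133 + 21×25.0 + 0.28×111 = 689.1
Vm = 57.0 · log₁₀(4.5972) = 57.0 × (0.6625) = 37.76 mV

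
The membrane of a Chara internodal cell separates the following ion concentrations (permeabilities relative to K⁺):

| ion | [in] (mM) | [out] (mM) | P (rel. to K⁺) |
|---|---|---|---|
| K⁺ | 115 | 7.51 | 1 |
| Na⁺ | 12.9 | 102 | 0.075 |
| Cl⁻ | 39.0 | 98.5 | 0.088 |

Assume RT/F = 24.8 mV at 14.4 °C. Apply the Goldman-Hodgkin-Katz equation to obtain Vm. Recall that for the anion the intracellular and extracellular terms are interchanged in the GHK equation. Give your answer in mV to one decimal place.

-47.2 mV

Vm = 24.8 · ln[(Σ P·[cation]ₒ + Σ P·[anion]ᵢ) / (Σ P·[cation]ᵢ + Σ P·[anion]ₒ)]
Numerator = 1×7.51 + 0.075×102 + 0.088×39.0 = 18.59
Denominator = 1×115 + 0.075×12.9 + 0.088×98.5 = 124.6
Vm = 24.8 · ln(0.14917) = 24.8 × (-1.9027) = -47.19 mV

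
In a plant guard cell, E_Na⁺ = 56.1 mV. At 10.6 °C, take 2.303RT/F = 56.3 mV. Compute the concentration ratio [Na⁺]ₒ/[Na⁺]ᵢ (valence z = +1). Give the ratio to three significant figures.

9.92

log₁₀([out]/[in]) = E·z/(56.3) = 56.1 × 1 / 56.3 = 0.9964
[out]/[in] = 10^(0.9964) = 9.919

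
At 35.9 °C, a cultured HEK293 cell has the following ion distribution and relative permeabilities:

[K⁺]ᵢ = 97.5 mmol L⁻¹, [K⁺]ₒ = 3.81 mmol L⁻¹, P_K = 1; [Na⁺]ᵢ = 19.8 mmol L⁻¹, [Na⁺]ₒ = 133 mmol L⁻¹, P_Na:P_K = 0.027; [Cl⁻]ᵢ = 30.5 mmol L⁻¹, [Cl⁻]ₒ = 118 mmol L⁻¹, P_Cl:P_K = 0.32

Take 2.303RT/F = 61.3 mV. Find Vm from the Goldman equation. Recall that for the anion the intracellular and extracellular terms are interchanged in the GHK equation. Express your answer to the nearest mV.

-55 mV

Vm = 61.3 · log₁₀[(Σ P·[cation]ₒ + Σ P·[anion]ᵢ) / (Σ P·[cation]ᵢ + Σ P·[anion]ₒ)]
Numerator = 1×3.81 + 0.027×133 + 0.32×30.5 = 17.16
Denominator = 1×97.5 + 0.027×19.8 + 0.32×118 = 135.8
Vm = 61.3 · log₁₀(0.12637) = 61.3 × (-0.8983) = -55.07 mV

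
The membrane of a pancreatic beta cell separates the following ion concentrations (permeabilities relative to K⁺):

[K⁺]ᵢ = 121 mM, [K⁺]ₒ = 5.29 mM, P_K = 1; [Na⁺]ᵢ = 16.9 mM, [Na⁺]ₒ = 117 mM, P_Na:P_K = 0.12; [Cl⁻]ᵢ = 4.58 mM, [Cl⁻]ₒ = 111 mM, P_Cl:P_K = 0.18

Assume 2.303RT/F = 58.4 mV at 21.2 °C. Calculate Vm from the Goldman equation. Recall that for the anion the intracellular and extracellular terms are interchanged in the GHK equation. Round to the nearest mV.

-50 mV

Vm = 58.4 · log₁₀[(Σ P·[cation]ₒ + Σ P·[anion]ᵢ) / (Σ P·[cation]ᵢ + Σ P·[anion]ₒ)]
Numerator = 1×5.29 + 0.12×117 + 0.18×4.58 = 20.15
Denominator = 1×121 + 0.12×16.9 + 0.18×111 = 143
Vm = 58.4 · log₁₀(0.14093) = 58.4 × (-0.8510) = -49.70 mV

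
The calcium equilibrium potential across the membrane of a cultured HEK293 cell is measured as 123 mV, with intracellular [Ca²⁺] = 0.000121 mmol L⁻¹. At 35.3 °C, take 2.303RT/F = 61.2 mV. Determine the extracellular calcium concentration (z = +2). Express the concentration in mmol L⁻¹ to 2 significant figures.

1.3 mmol L⁻¹

Nernst: E = (61.2/2) · log₁₀([out]/[in]), so log₁₀([out]/[in]) = 123.0 × 2 / 61.2 = 4.0196.
[out]/[in] = 10^(4.0196) = 1.046e+04.
[out] = 1.046e+04 × 0.000121 = 1.266 mmol L⁻¹.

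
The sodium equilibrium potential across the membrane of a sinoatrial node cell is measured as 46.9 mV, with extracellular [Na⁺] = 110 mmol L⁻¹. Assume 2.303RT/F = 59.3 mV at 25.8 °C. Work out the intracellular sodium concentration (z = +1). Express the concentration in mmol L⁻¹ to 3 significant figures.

17.8 mmol L⁻¹

Nernst: E = (59.3/1) · log₁₀([out]/[in]), so log₁₀([out]/[in]) = 46.9 × 1 / 59.3 = 0.7909.
[out]/[in] = 10^(0.7909) = 6.179.
[in] = 110 / 6.179 = 17.8 mmol L⁻¹.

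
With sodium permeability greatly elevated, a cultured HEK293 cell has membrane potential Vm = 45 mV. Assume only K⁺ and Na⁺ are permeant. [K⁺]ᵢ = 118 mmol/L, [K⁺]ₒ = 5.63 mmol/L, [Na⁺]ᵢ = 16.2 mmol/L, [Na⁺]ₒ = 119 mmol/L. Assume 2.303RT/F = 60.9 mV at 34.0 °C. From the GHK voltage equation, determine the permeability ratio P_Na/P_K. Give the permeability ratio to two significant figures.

Let α = P_Na/P_K. GHK: Vm = 60.9·log₁₀[(Kₒ + α·Naₒ)/(Kᵢ + α·Naᵢ)].
10^(Vm/60.9) = 10^(45.0/60.9) = 5.4817
So 5.4817·(Kᵢ + α·Naᵢ) = Kₒ + α·Naₒ → α = (5.4817·118.0 − 5.63) / (119.0 − 5.4817·16.2)
α = (646.8 − 5.63) / (119.0 − 88.8) = 641.2/30.2 = 21.23

21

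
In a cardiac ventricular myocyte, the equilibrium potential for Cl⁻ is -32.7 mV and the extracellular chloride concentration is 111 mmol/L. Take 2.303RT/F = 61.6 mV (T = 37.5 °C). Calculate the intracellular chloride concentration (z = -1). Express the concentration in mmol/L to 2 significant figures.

33 mmol/L

Nernst: E = (61.6/-1) · log₁₀([out]/[in]), so log₁₀([out]/[in]) = -32.7 × -1 / 61.6 = 0.5308.
[out]/[in] = 10^(0.5308) = 3.395.
[in] = 111 / 3.395 = 32.69 mmol/L.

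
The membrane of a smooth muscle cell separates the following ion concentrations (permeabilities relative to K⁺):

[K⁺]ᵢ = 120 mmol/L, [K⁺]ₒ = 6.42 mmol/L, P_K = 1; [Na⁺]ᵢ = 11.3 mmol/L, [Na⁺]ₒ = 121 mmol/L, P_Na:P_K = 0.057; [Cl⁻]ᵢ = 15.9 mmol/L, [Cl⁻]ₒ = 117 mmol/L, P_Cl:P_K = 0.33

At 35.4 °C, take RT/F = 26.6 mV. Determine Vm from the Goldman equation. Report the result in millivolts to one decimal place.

-57.2 mV

Vm = 26.6 · ln[(Σ P·[cation]ₒ + Σ P·[anion]ᵢ) / (Σ P·[cation]ᵢ + Σ P·[anion]ₒ)]
Numerator = 1×6.42 + 0.057×121 + 0.33×15.9 = 18.56
Denominator = 1×120 + 0.057×11.3 + 0.33×117 = 159.3
Vm = 26.6 · ln(0.11657) = 26.6 × (-2.1493) = -57.17 mV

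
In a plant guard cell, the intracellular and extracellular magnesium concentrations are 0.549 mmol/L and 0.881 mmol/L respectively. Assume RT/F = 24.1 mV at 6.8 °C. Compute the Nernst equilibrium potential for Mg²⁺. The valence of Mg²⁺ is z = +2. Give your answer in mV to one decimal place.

E = (24.1/z) · ln([Mg²⁺]_out/[Mg²⁺]_in) with z = +2.
= (24.1/2) · ln(0.881/0.549) = 12.05 · ln(1.605)
= 12.05 · (0.4730) = 5.70 mV

5.7 mV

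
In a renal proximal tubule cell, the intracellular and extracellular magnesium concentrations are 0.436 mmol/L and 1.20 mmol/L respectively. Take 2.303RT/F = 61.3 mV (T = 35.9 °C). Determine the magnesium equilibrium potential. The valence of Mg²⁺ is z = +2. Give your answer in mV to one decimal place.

13.5 mV

E = (61.3/z) · log₁₀([Mg²⁺]_out/[Mg²⁺]_in) with z = +2.
= (61.3/2) · log₁₀(1.20/0.436) = 30.65 · log₁₀(2.752)
= 30.65 · (0.4397) = 13.48 mV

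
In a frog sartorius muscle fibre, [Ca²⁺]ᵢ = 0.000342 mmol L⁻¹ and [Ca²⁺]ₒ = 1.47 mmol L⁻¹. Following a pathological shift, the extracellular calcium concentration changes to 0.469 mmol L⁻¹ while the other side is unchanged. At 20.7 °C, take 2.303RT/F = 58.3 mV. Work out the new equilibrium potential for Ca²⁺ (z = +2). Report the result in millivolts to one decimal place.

After the shift: [Ca²⁺]_out = 0.469, [Ca²⁺]_in = 0.000342 mmol L⁻¹.
E_new = (58.3/2)·log₁₀(0.469/0.000342) = 29.15 · (3.1371) = 91.45 mV

91.4 mV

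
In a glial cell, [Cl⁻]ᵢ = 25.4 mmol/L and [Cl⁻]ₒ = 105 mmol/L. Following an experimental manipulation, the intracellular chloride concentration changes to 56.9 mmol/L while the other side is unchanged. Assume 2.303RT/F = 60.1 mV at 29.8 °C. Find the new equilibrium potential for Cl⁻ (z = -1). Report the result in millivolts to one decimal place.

After the shift: [Cl⁻]_out = 105, [Cl⁻]_in = 56.9 mmol/L.
E_new = (60.1/-1)·log₁₀(105/56.9) = -60.10 · (0.2661) = -15.99 mV

-16.0 mV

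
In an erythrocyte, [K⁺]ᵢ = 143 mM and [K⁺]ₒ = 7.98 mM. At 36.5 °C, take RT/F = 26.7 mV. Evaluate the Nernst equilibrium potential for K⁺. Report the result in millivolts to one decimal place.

E = (26.7/z) · ln([K⁺]_out/[K⁺]_in) with z = +1.
= (26.7/1) · ln(7.98/143) = 26.70 · ln(0.0558)
= 26.70 · (-2.8859) = -77.05 mV

-77.1 mV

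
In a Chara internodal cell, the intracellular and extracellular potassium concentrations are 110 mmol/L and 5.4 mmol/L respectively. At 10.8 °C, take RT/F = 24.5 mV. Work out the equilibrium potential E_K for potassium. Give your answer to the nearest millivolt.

-74 mV

E = (24.5/z) · ln([K⁺]_out/[K⁺]_in) with z = +1.
= (24.5/1) · ln(5.4/110) = 24.50 · ln(0.04909)
= 24.50 · (-3.0141) = -73.84 mV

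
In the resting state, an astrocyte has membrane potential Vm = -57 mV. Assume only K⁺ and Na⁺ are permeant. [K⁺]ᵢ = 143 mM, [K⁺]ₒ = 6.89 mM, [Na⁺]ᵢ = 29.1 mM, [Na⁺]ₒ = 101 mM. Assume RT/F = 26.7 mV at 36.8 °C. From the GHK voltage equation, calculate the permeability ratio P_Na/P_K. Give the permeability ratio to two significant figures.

0.10

Let α = P_Na/P_K. GHK: Vm = 26.7·ln[(Kₒ + α·Naₒ)/(Kᵢ + α·Naᵢ)].
e^(Vm/26.7) = e^(-57.0/26.7) = 0.11826
So 0.11826·(Kᵢ + α·Naᵢ) = Kₒ + α·Naₒ → α = (0.11826·143.0 − 6.89) / (101.0 − 0.11826·29.1)
α = (16.91 − 6.89) / (101.0 − 3.441) = 10.02/97.56 = 0.1027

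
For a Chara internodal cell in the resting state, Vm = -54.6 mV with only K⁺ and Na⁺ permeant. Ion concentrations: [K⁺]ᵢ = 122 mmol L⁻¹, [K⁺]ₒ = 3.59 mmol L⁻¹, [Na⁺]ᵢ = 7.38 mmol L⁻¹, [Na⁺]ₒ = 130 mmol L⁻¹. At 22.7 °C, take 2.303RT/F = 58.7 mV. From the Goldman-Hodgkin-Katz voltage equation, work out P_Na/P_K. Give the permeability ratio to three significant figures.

Let α = P_Na/P_K. GHK: Vm = 58.7·log₁₀[(Kₒ + α·Naₒ)/(Kᵢ + α·Naᵢ)].
10^(Vm/58.7) = 10^(-54.6/58.7) = 0.11745
So 0.11745·(Kᵢ + α·Naᵢ) = Kₒ + α·Naₒ → α = (0.11745·122.0 − 3.59) / (130.0 − 0.11745·7.38)
α = (14.33 − 3.59) / (130.0 − 0.8668) = 10.74/129.1 = 0.08316

0.0832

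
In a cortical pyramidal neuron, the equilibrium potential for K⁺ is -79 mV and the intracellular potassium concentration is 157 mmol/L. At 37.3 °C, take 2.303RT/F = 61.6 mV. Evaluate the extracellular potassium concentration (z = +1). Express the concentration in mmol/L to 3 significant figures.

Nernst: E = (61.6/1) · log₁₀([out]/[in]), so log₁₀([out]/[in]) = -79.0 × 1 / 61.6 = -1.2825.
[out]/[in] = 10^(-1.2825) = 0.05218.
[out] = 0.05218 × 157 = 8.193 mmol/L.

8.19 mmol/L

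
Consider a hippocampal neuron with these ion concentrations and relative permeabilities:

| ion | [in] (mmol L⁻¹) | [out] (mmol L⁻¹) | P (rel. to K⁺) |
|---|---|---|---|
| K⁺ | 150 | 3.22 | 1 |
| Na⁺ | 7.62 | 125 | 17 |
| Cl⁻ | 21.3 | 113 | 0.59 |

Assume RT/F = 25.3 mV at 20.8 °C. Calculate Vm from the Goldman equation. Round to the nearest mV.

Vm = 25.3 · ln[(Σ P·[cation]ₒ + Σ P·[anion]ᵢ) / (Σ P·[cation]ᵢ + Σ P·[anion]ₒ)]
Numerator = 1×3.22 + 17×125 + 0.59×21.3 = 2141
Denominator = 1×150 + 17×7.62 + 0.59×113 = 346.2
Vm = 25.3 · ln(6.1835) = 25.3 × (1.8219) = 46.09 mV

46 mV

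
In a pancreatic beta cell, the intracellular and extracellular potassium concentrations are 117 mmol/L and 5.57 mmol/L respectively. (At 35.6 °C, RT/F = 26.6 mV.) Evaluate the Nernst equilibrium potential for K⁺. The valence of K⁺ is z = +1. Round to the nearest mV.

-81 mV

E = (26.6/z) · ln([K⁺]_out/[K⁺]_in) with z = +1.
= (26.6/1) · ln(5.57/117) = 26.60 · ln(0.04761)
= 26.60 · (-3.0448) = -80.99 mV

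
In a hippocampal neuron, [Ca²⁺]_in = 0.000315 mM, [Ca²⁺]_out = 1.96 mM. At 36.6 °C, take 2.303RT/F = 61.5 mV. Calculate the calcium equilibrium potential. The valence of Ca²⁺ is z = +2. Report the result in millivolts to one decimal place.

E = (61.5/z) · log₁₀([Ca²⁺]_out/[Ca²⁺]_in) with z = +2.
= (61.5/2) · log₁₀(1.96/0.000315) = 30.75 · log₁₀(6222)
= 30.75 · (3.7939) = 116.66 mV

116.7 mV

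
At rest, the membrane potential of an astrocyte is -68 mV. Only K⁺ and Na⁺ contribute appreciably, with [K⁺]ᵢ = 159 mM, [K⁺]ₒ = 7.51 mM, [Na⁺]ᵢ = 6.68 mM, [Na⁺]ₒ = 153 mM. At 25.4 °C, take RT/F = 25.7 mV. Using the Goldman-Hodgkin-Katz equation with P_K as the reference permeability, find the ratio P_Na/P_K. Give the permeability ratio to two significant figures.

Let α = P_Na/P_K. GHK: Vm = 25.7·ln[(Kₒ + α·Naₒ)/(Kᵢ + α·Naᵢ)].
e^(Vm/25.7) = e^(-68.0/25.7) = 0.07094
So 0.07094·(Kᵢ + α·Naᵢ) = Kₒ + α·Naₒ → α = (0.07094·159.0 − 7.51) / (153.0 − 0.07094·6.68)
α = (11.28 − 7.51) / (153.0 − 0.4739) = 3.77/152.5 = 0.02471

0.025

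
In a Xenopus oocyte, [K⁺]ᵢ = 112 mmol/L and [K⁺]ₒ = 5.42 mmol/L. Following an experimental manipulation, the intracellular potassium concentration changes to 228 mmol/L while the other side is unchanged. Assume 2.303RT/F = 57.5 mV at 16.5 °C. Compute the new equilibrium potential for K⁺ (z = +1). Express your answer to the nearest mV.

After the shift: [K⁺]_out = 5.42, [K⁺]_in = 228 mmol/L.
E_new = (57.5/1)·log₁₀(5.42/228) = 57.50 · (-1.6239) = -93.38 mV

-93 mV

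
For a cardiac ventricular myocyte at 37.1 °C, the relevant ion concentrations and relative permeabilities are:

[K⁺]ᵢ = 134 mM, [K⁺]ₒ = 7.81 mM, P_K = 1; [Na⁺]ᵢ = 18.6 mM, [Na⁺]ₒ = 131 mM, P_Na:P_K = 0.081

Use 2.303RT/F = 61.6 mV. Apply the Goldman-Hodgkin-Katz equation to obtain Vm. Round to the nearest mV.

Vm = 61.6 · log₁₀[(Σ P·[cation]ₒ + Σ P·[anion]ᵢ) / (Σ P·[cation]ᵢ + Σ P·[anion]ₒ)]
Numerator = 1×7.81 + 0.081×131 = 18.42
Denominator = 1×134 + 0.081×18.6 = 135.5
Vm = 61.6 · log₁₀(0.13594) = 61.6 × (-0.8666) = -53.39 mV

-53 mV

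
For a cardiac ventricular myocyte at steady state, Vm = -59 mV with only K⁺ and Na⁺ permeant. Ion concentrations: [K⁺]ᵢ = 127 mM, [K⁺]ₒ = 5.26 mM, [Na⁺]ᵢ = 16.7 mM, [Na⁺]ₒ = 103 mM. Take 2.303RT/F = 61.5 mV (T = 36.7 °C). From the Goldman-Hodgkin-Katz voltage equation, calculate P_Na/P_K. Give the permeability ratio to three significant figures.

0.0859

Let α = P_Na/P_K. GHK: Vm = 61.5·log₁₀[(Kₒ + α·Naₒ)/(Kᵢ + α·Naᵢ)].
10^(Vm/61.5) = 10^(-59.0/61.5) = 0.10981
So 0.10981·(Kᵢ + α·Naᵢ) = Kₒ + α·Naₒ → α = (0.10981·127.0 − 5.26) / (103.0 − 0.10981·16.7)
α = (13.95 − 5.26) / (103.0 − 1.834) = 8.686/101.2 = 0.08586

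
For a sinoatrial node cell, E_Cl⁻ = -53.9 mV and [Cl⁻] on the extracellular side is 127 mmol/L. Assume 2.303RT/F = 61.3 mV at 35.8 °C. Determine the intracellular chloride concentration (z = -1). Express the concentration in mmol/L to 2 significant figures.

Nernst: E = (61.3/-1) · log₁₀([out]/[in]), so log₁₀([out]/[in]) = -53.9 × -1 / 61.3 = 0.8793.
[out]/[in] = 10^(0.8793) = 7.573.
[in] = 127 / 7.573 = 16.77 mmol/L.

17 mmol/L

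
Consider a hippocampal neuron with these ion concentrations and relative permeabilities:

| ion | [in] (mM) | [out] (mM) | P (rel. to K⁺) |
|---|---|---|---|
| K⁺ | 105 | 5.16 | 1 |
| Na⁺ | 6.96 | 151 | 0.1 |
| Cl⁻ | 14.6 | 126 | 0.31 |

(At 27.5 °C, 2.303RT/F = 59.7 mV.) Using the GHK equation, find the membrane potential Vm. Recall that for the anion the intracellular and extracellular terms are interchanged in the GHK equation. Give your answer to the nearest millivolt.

-46 mV

Vm = 59.7 · log₁₀[(Σ P·[cation]ₒ + Σ P·[anion]ᵢ) / (Σ P·[cation]ᵢ + Σ P·[anion]ₒ)]
Numerator = 1×5.16 + 0.1×151 + 0.31×14.6 = 24.79
Denominator = 1×105 + 0.1×6.96 + 0.31×126 = 144.8
Vm = 59.7 · log₁₀(0.17123) = 59.7 × (-0.7664) = -45.76 mV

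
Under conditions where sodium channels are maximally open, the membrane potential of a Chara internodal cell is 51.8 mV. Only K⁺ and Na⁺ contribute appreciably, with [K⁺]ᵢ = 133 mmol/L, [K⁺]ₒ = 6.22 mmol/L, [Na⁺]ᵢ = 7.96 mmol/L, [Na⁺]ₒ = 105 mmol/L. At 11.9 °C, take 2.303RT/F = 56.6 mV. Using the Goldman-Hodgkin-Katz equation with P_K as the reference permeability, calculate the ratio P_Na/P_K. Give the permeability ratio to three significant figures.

27.5

Let α = P_Na/P_K. GHK: Vm = 56.6·log₁₀[(Kₒ + α·Naₒ)/(Kᵢ + α·Naᵢ)].
10^(Vm/56.6) = 10^(51.8/56.6) = 8.2261
So 8.2261·(Kᵢ + α·Naᵢ) = Kₒ + α·Naₒ → α = (8.2261·133.0 − 6.22) / (105.0 − 8.2261·7.96)
α = (1094 − 6.22) / (105.0 − 65.48) = 1088/39.52 = 27.53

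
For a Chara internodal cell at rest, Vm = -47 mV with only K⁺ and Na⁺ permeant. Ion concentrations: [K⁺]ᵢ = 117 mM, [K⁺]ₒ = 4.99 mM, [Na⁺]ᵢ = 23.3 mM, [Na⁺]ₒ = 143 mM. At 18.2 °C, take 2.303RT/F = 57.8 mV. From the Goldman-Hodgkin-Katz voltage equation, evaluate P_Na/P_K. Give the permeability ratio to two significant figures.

Let α = P_Na/P_K. GHK: Vm = 57.8·log₁₀[(Kₒ + α·Naₒ)/(Kᵢ + α·Naᵢ)].
10^(Vm/57.8) = 10^(-47.0/57.8) = 0.15376
So 0.15376·(Kᵢ + α·Naᵢ) = Kₒ + α·Naₒ → α = (0.15376·117.0 − 4.99) / (143.0 − 0.15376·23.3)
α = (17.99 − 4.99) / (143.0 − 3.583) = 13/139.4 = 0.09325

0.093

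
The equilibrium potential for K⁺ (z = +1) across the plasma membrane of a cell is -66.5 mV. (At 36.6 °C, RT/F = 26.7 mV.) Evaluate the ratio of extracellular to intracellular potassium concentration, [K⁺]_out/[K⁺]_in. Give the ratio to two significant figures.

ln([out]/[in]) = E·z/(26.7) = -66.5 × 1 / 26.7 = -2.4906
[out]/[in] = e^(-2.4906) = 0.08286

0.083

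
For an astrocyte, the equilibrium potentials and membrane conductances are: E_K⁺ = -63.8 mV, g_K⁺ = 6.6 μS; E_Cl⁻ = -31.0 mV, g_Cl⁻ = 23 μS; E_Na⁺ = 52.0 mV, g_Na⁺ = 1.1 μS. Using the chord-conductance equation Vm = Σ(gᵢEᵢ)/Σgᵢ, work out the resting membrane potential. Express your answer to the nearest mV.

-35 mV

Σ gᵢEᵢ = 6.6·(-63.8) + 23·(-31.0) + 1.1·(52.0) = -1076.88
Σ gᵢ = 6.6 + 23 + 1.1 = 30.7
Vm = -1076.88 / 30.7 = -35.08 mV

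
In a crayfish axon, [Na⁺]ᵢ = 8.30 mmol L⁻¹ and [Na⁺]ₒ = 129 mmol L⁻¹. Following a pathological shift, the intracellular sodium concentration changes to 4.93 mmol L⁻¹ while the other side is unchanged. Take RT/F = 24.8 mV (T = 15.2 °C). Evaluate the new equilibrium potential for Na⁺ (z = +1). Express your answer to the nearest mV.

After the shift: [Na⁺]_out = 129, [Na⁺]_in = 4.93 mmol L⁻¹.
E_new = (24.8/1)·ln(129/4.93) = 24.80 · (3.2645) = 80.96 mV

81 mV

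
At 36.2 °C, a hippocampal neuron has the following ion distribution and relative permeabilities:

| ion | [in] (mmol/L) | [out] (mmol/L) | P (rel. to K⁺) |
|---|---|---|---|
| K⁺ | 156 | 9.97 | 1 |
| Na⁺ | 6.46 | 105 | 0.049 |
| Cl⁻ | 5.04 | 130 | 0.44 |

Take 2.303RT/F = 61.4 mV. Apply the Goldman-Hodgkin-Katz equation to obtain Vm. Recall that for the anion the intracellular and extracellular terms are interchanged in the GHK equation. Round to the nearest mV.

Vm = 61.4 · log₁₀[(Σ P·[cation]ₒ + Σ P·[anion]ᵢ) / (Σ P·[cation]ᵢ + Σ P·[anion]ₒ)]
Numerator = 1×9.97 + 0.049×105 + 0.44×5.04 = 17.33
Denominator = 1×156 + 0.049×6.46 + 0.44×130 = 213.5
Vm = 61.4 · log₁₀(0.081177) = 61.4 × (-1.0906) = -66.96 mV

-67 mV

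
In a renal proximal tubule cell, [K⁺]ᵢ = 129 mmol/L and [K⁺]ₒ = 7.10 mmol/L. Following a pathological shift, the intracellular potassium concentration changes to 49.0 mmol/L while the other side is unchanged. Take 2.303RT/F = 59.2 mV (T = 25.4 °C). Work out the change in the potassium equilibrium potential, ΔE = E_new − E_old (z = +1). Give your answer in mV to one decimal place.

24.9 mV

E_old = (59.2/1)·log₁₀(7.10/129) = -74.55 mV
E_new = (59.2/1)·log₁₀(7.10/49.0) = -49.67 mV
ΔE = -49.67 − (-74.55) = 24.89 mV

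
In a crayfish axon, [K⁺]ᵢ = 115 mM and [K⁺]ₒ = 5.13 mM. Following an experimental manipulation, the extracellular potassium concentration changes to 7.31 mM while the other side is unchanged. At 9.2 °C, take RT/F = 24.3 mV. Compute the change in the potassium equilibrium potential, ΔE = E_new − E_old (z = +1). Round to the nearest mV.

E_old = (24.3/1)·ln(5.13/115) = -75.57 mV
E_new = (24.3/1)·ln(7.31/115) = -66.96 mV
ΔE = -66.96 − (-75.57) = 8.61 mV

9 mV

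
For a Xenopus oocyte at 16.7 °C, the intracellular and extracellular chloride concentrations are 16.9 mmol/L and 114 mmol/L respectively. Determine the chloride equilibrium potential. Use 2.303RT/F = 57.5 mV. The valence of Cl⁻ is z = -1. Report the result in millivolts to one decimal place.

E = (57.5/z) · log₁₀([Cl⁻]_out/[Cl⁻]_in) with z = -1.
For an anion, dividing by z = -1 reverses the sign.
= (57.5/-1) · log₁₀(114/16.9) = -57.50 · log₁₀(6.746)
= -57.50 · (0.8290) = -47.67 mV

-47.7 mV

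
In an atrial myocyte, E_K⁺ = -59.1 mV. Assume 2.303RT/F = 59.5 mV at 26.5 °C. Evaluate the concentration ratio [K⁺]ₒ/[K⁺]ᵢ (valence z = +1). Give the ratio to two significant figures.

0.10

log₁₀([out]/[in]) = E·z/(59.5) = -59.1 × 1 / 59.5 = -0.9933
[out]/[in] = 10^(-0.9933) = 0.1016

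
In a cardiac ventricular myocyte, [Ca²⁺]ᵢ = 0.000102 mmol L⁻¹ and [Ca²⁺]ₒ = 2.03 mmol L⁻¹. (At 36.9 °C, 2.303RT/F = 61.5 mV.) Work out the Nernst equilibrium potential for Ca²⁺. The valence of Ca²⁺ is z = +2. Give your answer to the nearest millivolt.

132 mV

E = (61.5/z) · log₁₀([Ca²⁺]_out/[Ca²⁺]_in) with z = +2.
= (61.5/2) · log₁₀(2.03/0.000102) = 30.75 · log₁₀(1.99e+04)
= 30.75 · (4.2989) = 132.19 mV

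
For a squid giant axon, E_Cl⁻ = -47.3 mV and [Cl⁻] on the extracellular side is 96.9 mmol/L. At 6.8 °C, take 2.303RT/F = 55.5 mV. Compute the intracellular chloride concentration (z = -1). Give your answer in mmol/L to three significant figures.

13.6 mmol/L

Nernst: E = (55.5/-1) · log₁₀([out]/[in]), so log₁₀([out]/[in]) = -47.3 × -1 / 55.5 = 0.8523.
[out]/[in] = 10^(0.8523) = 7.116.
[in] = 96.9 / 7.116 = 13.62 mmol/L.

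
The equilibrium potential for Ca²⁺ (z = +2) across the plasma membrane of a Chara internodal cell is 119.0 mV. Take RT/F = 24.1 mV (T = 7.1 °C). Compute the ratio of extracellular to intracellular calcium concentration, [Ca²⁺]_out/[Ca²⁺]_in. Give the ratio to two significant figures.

ln([out]/[in]) = E·z/(24.1) = 119.0 × 2 / 24.1 = 9.8755
[out]/[in] = e^(9.8755) = 1.945e+04

19000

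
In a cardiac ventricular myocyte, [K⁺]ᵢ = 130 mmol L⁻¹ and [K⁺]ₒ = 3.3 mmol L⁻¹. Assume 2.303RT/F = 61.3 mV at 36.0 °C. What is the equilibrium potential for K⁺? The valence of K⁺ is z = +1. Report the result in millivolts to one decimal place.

E = (61.3/z) · log₁₀([K⁺]_out/[K⁺]_in) with z = +1.
= (61.3/1) · log₁₀(3.3/130) = 61.30 · log₁₀(0.02538)
= 61.30 · (-1.5954) = -97.80 mV

-97.8 mV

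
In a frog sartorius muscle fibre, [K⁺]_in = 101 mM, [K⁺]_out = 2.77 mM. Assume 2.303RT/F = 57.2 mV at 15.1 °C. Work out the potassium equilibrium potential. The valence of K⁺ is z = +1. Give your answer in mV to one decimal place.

E = (57.2/z) · log₁₀([K⁺]_out/[K⁺]_in) with z = +1.
= (57.2/1) · log₁₀(2.77/101) = 57.20 · log₁₀(0.02743)
= 57.20 · (-1.5618) = -89.34 mV

-89.3 mV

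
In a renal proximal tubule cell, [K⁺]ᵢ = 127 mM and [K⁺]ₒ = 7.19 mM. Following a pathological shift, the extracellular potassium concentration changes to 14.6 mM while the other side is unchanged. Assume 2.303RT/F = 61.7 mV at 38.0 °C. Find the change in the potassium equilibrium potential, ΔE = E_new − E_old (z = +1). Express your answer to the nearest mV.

19 mV

E_old = (61.7/1)·log₁₀(7.19/127) = -76.94 mV
E_new = (61.7/1)·log₁₀(14.6/127) = -57.96 mV
ΔE = -57.96 − (-76.94) = 18.98 mV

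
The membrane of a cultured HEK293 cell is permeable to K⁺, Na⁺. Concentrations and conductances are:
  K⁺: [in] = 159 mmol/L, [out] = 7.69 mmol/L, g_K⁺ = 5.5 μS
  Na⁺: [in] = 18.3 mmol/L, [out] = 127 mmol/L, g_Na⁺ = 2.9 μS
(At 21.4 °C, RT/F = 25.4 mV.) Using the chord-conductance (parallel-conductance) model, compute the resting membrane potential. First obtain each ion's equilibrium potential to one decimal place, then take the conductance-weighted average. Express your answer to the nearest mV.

E_K⁺ = (25.4/1)·ln(7.69/159) = -76.9 mV
E_Na⁺ = (25.4/1)·ln(127/18.3) = 49.2 mV
Vm = (Σ gᵢEᵢ)/(Σ gᵢ) = (5.5·-76.9 + 2.9·49.2) / (5.5 + 2.9)
= -280.27 / 8.4 = -33.37 mV

-33 mV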